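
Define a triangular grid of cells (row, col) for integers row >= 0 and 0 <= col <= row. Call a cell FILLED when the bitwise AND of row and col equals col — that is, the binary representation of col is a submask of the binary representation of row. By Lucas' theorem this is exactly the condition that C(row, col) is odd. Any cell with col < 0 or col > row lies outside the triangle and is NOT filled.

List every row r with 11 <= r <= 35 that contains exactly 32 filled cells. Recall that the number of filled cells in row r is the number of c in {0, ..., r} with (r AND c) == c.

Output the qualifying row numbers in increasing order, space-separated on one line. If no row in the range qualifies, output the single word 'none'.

Row r has 2^popcount(r) filled cells, so we need popcount(r) = log2(32) = 5.
Scan r = 11..35 and keep those with exactly 5 one-bits:
r=11=1011 popcount=3 -> skip
r=12=1100 popcount=2 -> skip
r=13=1101 popcount=3 -> skip
r=14=1110 popcount=3 -> skip
r=15=1111 popcount=4 -> skip
r=16=10000 popcount=1 -> skip
r=17=10001 popcount=2 -> skip
r=18=10010 popcount=2 -> skip
r=19=10011 popcount=3 -> skip
r=20=10100 popcount=2 -> skip
r=21=10101 popcount=3 -> skip
r=22=10110 popcount=3 -> skip
r=23=10111 popcount=4 -> skip
r=24=11000 popcount=2 -> skip
r=25=11001 popcount=3 -> skip
r=26=11010 popcount=3 -> skip
r=27=11011 popcount=4 -> skip
r=28=11100 popcount=3 -> skip
r=29=11101 popcount=4 -> skip
r=30=11110 popcount=4 -> skip
r=31=11111 popcount=5 -> KEEP
r=32=100000 popcount=1 -> skip
r=33=100001 popcount=2 -> skip
r=34=100010 popcount=2 -> skip
r=35=100011 popcount=3 -> skip
Kept rows: 31

Answer: 31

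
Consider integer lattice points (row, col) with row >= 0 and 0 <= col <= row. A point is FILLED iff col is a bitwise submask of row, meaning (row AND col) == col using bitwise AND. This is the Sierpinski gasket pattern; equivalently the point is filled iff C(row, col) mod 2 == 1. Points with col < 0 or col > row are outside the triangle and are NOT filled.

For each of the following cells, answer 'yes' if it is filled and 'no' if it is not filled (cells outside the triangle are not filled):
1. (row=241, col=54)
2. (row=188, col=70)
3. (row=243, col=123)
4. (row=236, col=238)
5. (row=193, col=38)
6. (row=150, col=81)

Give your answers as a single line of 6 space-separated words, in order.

Answer: no no no no no no

Derivation:
(241,54): row=0b11110001, col=0b110110, row AND col = 0b110000 = 48; 48 != 54 -> empty
(188,70): row=0b10111100, col=0b1000110, row AND col = 0b100 = 4; 4 != 70 -> empty
(243,123): row=0b11110011, col=0b1111011, row AND col = 0b1110011 = 115; 115 != 123 -> empty
(236,238): col outside [0, 236] -> not filled
(193,38): row=0b11000001, col=0b100110, row AND col = 0b0 = 0; 0 != 38 -> empty
(150,81): row=0b10010110, col=0b1010001, row AND col = 0b10000 = 16; 16 != 81 -> empty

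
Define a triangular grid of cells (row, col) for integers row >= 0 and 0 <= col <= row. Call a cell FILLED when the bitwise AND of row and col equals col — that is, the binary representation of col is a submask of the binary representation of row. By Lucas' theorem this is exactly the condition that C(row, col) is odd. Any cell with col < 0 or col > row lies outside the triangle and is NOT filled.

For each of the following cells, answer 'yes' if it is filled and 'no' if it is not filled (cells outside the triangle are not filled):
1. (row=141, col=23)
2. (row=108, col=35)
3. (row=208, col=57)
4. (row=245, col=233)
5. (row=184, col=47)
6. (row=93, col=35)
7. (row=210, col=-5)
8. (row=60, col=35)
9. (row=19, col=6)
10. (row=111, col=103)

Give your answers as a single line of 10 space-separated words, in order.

Answer: no no no no no no no no no yes

Derivation:
(141,23): row=0b10001101, col=0b10111, row AND col = 0b101 = 5; 5 != 23 -> empty
(108,35): row=0b1101100, col=0b100011, row AND col = 0b100000 = 32; 32 != 35 -> empty
(208,57): row=0b11010000, col=0b111001, row AND col = 0b10000 = 16; 16 != 57 -> empty
(245,233): row=0b11110101, col=0b11101001, row AND col = 0b11100001 = 225; 225 != 233 -> empty
(184,47): row=0b10111000, col=0b101111, row AND col = 0b101000 = 40; 40 != 47 -> empty
(93,35): row=0b1011101, col=0b100011, row AND col = 0b1 = 1; 1 != 35 -> empty
(210,-5): col outside [0, 210] -> not filled
(60,35): row=0b111100, col=0b100011, row AND col = 0b100000 = 32; 32 != 35 -> empty
(19,6): row=0b10011, col=0b110, row AND col = 0b10 = 2; 2 != 6 -> empty
(111,103): row=0b1101111, col=0b1100111, row AND col = 0b1100111 = 103; 103 == 103 -> filled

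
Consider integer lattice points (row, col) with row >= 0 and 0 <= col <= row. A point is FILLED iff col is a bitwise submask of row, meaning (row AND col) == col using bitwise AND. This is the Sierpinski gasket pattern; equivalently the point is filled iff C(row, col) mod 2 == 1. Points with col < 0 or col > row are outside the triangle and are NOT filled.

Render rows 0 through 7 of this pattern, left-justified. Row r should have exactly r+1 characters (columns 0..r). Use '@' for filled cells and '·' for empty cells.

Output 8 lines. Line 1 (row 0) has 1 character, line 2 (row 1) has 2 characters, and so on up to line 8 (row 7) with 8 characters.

Answer: @
@@
@·@
@@@@
@···@
@@··@@
@·@·@·@
@@@@@@@@

Derivation:
r0=0: @
r1=1: @@
r2=10: @·@
r3=11: @@@@
r4=100: @···@
r5=101: @@··@@
r6=110: @·@·@·@
r7=111: @@@@@@@@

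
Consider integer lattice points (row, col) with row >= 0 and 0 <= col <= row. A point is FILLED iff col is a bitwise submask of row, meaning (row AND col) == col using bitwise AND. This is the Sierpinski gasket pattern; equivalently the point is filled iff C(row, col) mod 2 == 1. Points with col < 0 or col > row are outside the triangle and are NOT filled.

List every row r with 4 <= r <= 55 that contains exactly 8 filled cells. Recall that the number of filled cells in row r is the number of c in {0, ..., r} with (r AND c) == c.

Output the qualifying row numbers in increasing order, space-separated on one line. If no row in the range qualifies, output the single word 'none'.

Row r has 2^popcount(r) filled cells, so we need popcount(r) = log2(8) = 3.
Scan r = 4..55 and keep those with exactly 3 one-bits:
r=4=100 popcount=1 -> skip
r=5=101 popcount=2 -> skip
r=6=110 popcount=2 -> skip
r=7=111 popcount=3 -> KEEP
r=8=1000 popcount=1 -> skip
r=9=1001 popcount=2 -> skip
r=10=1010 popcount=2 -> skip
r=11=1011 popcount=3 -> KEEP
r=12=1100 popcount=2 -> skip
r=13=1101 popcount=3 -> KEEP
r=14=1110 popcount=3 -> KEEP
r=15=1111 popcount=4 -> skip
r=16=10000 popcount=1 -> skip
r=17=10001 popcount=2 -> skip
r=18=10010 popcount=2 -> skip
r=19=10011 popcount=3 -> KEEP
r=20=10100 popcount=2 -> skip
r=21=10101 popcount=3 -> KEEP
r=22=10110 popcount=3 -> KEEP
r=23=10111 popcount=4 -> skip
r=24=11000 popcount=2 -> skip
r=25=11001 popcount=3 -> KEEP
r=26=11010 popcount=3 -> KEEP
r=27=11011 popcount=4 -> skip
r=28=11100 popcount=3 -> KEEP
r=29=11101 popcount=4 -> skip
r=30=11110 popcount=4 -> skip
r=31=11111 popcount=5 -> skip
r=32=100000 popcount=1 -> skip
r=33=100001 popcount=2 -> skip
r=34=100010 popcount=2 -> skip
r=35=100011 popcount=3 -> KEEP
r=36=100100 popcount=2 -> skip
r=37=100101 popcount=3 -> KEEP
r=38=100110 popcount=3 -> KEEP
r=39=100111 popcount=4 -> skip
r=40=101000 popcount=2 -> skip
r=41=101001 popcount=3 -> KEEP
r=42=101010 popcount=3 -> KEEP
r=43=101011 popcount=4 -> skip
r=44=101100 popcount=3 -> KEEP
r=45=101101 popcount=4 -> skip
r=46=101110 popcount=4 -> skip
r=47=101111 popcount=5 -> skip
r=48=110000 popcount=2 -> skip
r=49=110001 popcount=3 -> KEEP
r=50=110010 popcount=3 -> KEEP
r=51=110011 popcount=4 -> skip
r=52=110100 popcount=3 -> KEEP
r=53=110101 popcount=4 -> skip
r=54=110110 popcount=4 -> skip
r=55=110111 popcount=5 -> skip
Kept rows: 7 11 13 14 19 21 22 25 26 28 35 37 38 41 42 44 49 50 52

Answer: 7 11 13 14 19 21 22 25 26 28 35 37 38 41 42 44 49 50 52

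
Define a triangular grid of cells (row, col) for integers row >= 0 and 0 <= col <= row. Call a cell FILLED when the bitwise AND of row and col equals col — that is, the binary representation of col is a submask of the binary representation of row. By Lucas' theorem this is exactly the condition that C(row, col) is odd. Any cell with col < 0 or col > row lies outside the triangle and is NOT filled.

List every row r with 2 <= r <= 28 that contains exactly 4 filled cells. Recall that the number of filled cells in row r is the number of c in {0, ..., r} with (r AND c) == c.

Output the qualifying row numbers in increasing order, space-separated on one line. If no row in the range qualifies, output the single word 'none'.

Answer: 3 5 6 9 10 12 17 18 20 24

Derivation:
Row r has 2^popcount(r) filled cells, so we need popcount(r) = log2(4) = 2.
Scan r = 2..28 and keep those with exactly 2 one-bits:
r=2=10 popcount=1 -> skip
r=3=11 popcount=2 -> KEEP
r=4=100 popcount=1 -> skip
r=5=101 popcount=2 -> KEEP
r=6=110 popcount=2 -> KEEP
r=7=111 popcount=3 -> skip
r=8=1000 popcount=1 -> skip
r=9=1001 popcount=2 -> KEEP
r=10=1010 popcount=2 -> KEEP
r=11=1011 popcount=3 -> skip
r=12=1100 popcount=2 -> KEEP
r=13=1101 popcount=3 -> skip
r=14=1110 popcount=3 -> skip
r=15=1111 popcount=4 -> skip
r=16=10000 popcount=1 -> skip
r=17=10001 popcount=2 -> KEEP
r=18=10010 popcount=2 -> KEEP
r=19=10011 popcount=3 -> skip
r=20=10100 popcount=2 -> KEEP
r=21=10101 popcount=3 -> skip
r=22=10110 popcount=3 -> skip
r=23=10111 popcount=4 -> skip
r=24=11000 popcount=2 -> KEEP
r=25=11001 popcount=3 -> skip
r=26=11010 popcount=3 -> skip
r=27=11011 popcount=4 -> skip
r=28=11100 popcount=3 -> skip
Kept rows: 3 5 6 9 10 12 17 18 20 24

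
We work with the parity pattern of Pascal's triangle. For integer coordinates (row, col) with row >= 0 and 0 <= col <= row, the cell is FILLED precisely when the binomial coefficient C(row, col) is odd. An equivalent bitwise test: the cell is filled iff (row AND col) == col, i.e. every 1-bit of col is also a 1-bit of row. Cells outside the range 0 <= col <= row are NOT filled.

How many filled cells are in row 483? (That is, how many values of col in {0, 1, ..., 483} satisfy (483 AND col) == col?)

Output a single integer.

Answer: 64

Derivation:
483 in binary = 111100011
popcount(483) = number of 1-bits in 111100011 = 6
A col c satisfies (483 AND c) == c iff every set bit of c is also set in 483; each of the 6 set bits of 483 can independently be on or off in c.
count = 2^6 = 64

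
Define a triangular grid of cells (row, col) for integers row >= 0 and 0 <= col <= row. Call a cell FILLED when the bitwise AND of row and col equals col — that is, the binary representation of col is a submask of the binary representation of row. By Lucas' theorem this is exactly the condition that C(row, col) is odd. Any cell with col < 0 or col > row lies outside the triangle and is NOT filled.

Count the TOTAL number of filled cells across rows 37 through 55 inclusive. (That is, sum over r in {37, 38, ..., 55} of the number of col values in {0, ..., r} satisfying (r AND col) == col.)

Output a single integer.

r37=100101 pc3: +8 =8
r38=100110 pc3: +8 =16
r39=100111 pc4: +16 =32
r40=101000 pc2: +4 =36
r41=101001 pc3: +8 =44
r42=101010 pc3: +8 =52
r43=101011 pc4: +16 =68
r44=101100 pc3: +8 =76
r45=101101 pc4: +16 =92
r46=101110 pc4: +16 =108
r47=101111 pc5: +32 =140
r48=110000 pc2: +4 =144
r49=110001 pc3: +8 =152
r50=110010 pc3: +8 =160
r51=110011 pc4: +16 =176
r52=110100 pc3: +8 =184
r53=110101 pc4: +16 =200
r54=110110 pc4: +16 =216
r55=110111 pc5: +32 =248

Answer: 248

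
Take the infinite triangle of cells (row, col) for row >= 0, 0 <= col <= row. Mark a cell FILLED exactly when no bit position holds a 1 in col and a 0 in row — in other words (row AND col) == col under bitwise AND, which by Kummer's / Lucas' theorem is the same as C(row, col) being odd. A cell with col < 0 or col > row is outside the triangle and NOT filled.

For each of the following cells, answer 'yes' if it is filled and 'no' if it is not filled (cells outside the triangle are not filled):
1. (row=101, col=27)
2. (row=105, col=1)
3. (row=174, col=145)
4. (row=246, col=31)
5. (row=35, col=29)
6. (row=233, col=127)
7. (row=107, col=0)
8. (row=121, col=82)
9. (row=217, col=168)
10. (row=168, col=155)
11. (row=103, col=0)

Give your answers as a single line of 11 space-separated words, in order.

(101,27): row=0b1100101, col=0b11011, row AND col = 0b1 = 1; 1 != 27 -> empty
(105,1): row=0b1101001, col=0b1, row AND col = 0b1 = 1; 1 == 1 -> filled
(174,145): row=0b10101110, col=0b10010001, row AND col = 0b10000000 = 128; 128 != 145 -> empty
(246,31): row=0b11110110, col=0b11111, row AND col = 0b10110 = 22; 22 != 31 -> empty
(35,29): row=0b100011, col=0b11101, row AND col = 0b1 = 1; 1 != 29 -> empty
(233,127): row=0b11101001, col=0b1111111, row AND col = 0b1101001 = 105; 105 != 127 -> empty
(107,0): row=0b1101011, col=0b0, row AND col = 0b0 = 0; 0 == 0 -> filled
(121,82): row=0b1111001, col=0b1010010, row AND col = 0b1010000 = 80; 80 != 82 -> empty
(217,168): row=0b11011001, col=0b10101000, row AND col = 0b10001000 = 136; 136 != 168 -> empty
(168,155): row=0b10101000, col=0b10011011, row AND col = 0b10001000 = 136; 136 != 155 -> empty
(103,0): row=0b1100111, col=0b0, row AND col = 0b0 = 0; 0 == 0 -> filled

Answer: no yes no no no no yes no no no yes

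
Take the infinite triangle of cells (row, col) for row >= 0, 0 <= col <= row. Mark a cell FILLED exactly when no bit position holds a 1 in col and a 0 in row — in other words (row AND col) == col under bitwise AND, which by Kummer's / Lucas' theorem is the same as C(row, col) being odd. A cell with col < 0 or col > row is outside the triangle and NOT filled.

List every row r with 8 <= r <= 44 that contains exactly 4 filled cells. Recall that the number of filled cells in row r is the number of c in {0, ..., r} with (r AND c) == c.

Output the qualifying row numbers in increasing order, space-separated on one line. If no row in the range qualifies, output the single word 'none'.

Row r has 2^popcount(r) filled cells, so we need popcount(r) = log2(4) = 2.
Scan r = 8..44 and keep those with exactly 2 one-bits:
r=8=1000 popcount=1 -> skip
r=9=1001 popcount=2 -> KEEP
r=10=1010 popcount=2 -> KEEP
r=11=1011 popcount=3 -> skip
r=12=1100 popcount=2 -> KEEP
r=13=1101 popcount=3 -> skip
r=14=1110 popcount=3 -> skip
r=15=1111 popcount=4 -> skip
r=16=10000 popcount=1 -> skip
r=17=10001 popcount=2 -> KEEP
r=18=10010 popcount=2 -> KEEP
r=19=10011 popcount=3 -> skip
r=20=10100 popcount=2 -> KEEP
r=21=10101 popcount=3 -> skip
r=22=10110 popcount=3 -> skip
r=23=10111 popcount=4 -> skip
r=24=11000 popcount=2 -> KEEP
r=25=11001 popcount=3 -> skip
r=26=11010 popcount=3 -> skip
r=27=11011 popcount=4 -> skip
r=28=11100 popcount=3 -> skip
r=29=11101 popcount=4 -> skip
r=30=11110 popcount=4 -> skip
r=31=11111 popcount=5 -> skip
r=32=100000 popcount=1 -> skip
r=33=100001 popcount=2 -> KEEP
r=34=100010 popcount=2 -> KEEP
r=35=100011 popcount=3 -> skip
r=36=100100 popcount=2 -> KEEP
r=37=100101 popcount=3 -> skip
r=38=100110 popcount=3 -> skip
r=39=100111 popcount=4 -> skip
r=40=101000 popcount=2 -> KEEP
r=41=101001 popcount=3 -> skip
r=42=101010 popcount=3 -> skip
r=43=101011 popcount=4 -> skip
r=44=101100 popcount=3 -> skip
Kept rows: 9 10 12 17 18 20 24 33 34 36 40

Answer: 9 10 12 17 18 20 24 33 34 36 40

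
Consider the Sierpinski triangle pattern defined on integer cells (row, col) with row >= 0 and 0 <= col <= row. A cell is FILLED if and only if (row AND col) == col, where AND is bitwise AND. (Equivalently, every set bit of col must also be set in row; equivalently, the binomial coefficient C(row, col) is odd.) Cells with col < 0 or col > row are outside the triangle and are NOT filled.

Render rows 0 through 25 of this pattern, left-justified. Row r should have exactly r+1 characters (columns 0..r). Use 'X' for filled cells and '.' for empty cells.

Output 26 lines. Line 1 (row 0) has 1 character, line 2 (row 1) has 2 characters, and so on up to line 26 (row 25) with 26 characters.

r0=0: X
r1=1: XX
r2=10: X.X
r3=11: XXXX
r4=100: X...X
r5=101: XX..XX
r6=110: X.X.X.X
r7=111: XXXXXXXX
r8=1000: X.......X
r9=1001: XX......XX
r10=1010: X.X.....X.X
r11=1011: XXXX....XXXX
r12=1100: X...X...X...X
r13=1101: XX..XX..XX..XX
r14=1110: X.X.X.X.X.X.X.X
r15=1111: XXXXXXXXXXXXXXXX
r16=10000: X...............X
r17=10001: XX..............XX
r18=10010: X.X.............X.X
r19=10011: XXXX............XXXX
r20=10100: X...X...........X...X
r21=10101: XX..XX..........XX..XX
r22=10110: X.X.X.X.........X.X.X.X
r23=10111: XXXXXXXX........XXXXXXXX
r24=11000: X.......X.......X.......X
r25=11001: XX......XX......XX......XX

Answer: X
XX
X.X
XXXX
X...X
XX..XX
X.X.X.X
XXXXXXXX
X.......X
XX......XX
X.X.....X.X
XXXX....XXXX
X...X...X...X
XX..XX..XX..XX
X.X.X.X.X.X.X.X
XXXXXXXXXXXXXXXX
X...............X
XX..............XX
X.X.............X.X
XXXX............XXXX
X...X...........X...X
XX..XX..........XX..XX
X.X.X.X.........X.X.X.X
XXXXXXXX........XXXXXXXX
X.......X.......X.......X
XX......XX......XX......XX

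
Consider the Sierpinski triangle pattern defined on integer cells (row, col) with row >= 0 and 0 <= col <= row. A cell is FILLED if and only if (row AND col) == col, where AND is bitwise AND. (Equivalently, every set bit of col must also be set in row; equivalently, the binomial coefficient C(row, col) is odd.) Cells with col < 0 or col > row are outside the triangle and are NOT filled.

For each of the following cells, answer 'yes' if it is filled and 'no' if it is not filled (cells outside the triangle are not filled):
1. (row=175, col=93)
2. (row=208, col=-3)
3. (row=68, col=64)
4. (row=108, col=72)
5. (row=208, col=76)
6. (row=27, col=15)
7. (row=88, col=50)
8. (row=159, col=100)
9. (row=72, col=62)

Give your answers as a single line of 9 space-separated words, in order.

(175,93): row=0b10101111, col=0b1011101, row AND col = 0b1101 = 13; 13 != 93 -> empty
(208,-3): col outside [0, 208] -> not filled
(68,64): row=0b1000100, col=0b1000000, row AND col = 0b1000000 = 64; 64 == 64 -> filled
(108,72): row=0b1101100, col=0b1001000, row AND col = 0b1001000 = 72; 72 == 72 -> filled
(208,76): row=0b11010000, col=0b1001100, row AND col = 0b1000000 = 64; 64 != 76 -> empty
(27,15): row=0b11011, col=0b1111, row AND col = 0b1011 = 11; 11 != 15 -> empty
(88,50): row=0b1011000, col=0b110010, row AND col = 0b10000 = 16; 16 != 50 -> empty
(159,100): row=0b10011111, col=0b1100100, row AND col = 0b100 = 4; 4 != 100 -> empty
(72,62): row=0b1001000, col=0b111110, row AND col = 0b1000 = 8; 8 != 62 -> empty

Answer: no no yes yes no no no no no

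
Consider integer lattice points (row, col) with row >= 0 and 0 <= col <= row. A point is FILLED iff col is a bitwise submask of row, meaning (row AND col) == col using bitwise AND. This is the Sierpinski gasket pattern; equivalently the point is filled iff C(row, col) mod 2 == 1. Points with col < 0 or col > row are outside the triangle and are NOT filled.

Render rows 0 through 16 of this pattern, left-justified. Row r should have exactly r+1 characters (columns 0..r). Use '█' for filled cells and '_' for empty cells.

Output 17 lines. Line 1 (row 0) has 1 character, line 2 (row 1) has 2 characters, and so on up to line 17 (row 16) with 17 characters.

r0=0: █
r1=1: ██
r2=10: █_█
r3=11: ████
r4=100: █___█
r5=101: ██__██
r6=110: █_█_█_█
r7=111: ████████
r8=1000: █_______█
r9=1001: ██______██
r10=1010: █_█_____█_█
r11=1011: ████____████
r12=1100: █___█___█___█
r13=1101: ██__██__██__██
r14=1110: █_█_█_█_█_█_█_█
r15=1111: ████████████████
r16=10000: █_______________█

Answer: █
██
█_█
████
█___█
██__██
█_█_█_█
████████
█_______█
██______██
█_█_____█_█
████____████
█___█___█___█
██__██__██__██
█_█_█_█_█_█_█_█
████████████████
█_______________█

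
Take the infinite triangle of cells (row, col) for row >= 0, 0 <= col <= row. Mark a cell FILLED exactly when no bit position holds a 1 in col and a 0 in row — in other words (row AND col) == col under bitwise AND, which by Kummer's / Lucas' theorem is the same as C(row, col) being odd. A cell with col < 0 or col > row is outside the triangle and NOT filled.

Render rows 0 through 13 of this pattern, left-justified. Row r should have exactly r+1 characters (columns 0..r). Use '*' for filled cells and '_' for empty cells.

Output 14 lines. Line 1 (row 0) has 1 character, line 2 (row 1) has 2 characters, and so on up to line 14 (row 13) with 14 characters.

r0=0: *
r1=1: **
r2=10: *_*
r3=11: ****
r4=100: *___*
r5=101: **__**
r6=110: *_*_*_*
r7=111: ********
r8=1000: *_______*
r9=1001: **______**
r10=1010: *_*_____*_*
r11=1011: ****____****
r12=1100: *___*___*___*
r13=1101: **__**__**__**

Answer: *
**
*_*
****
*___*
**__**
*_*_*_*
********
*_______*
**______**
*_*_____*_*
****____****
*___*___*___*
**__**__**__**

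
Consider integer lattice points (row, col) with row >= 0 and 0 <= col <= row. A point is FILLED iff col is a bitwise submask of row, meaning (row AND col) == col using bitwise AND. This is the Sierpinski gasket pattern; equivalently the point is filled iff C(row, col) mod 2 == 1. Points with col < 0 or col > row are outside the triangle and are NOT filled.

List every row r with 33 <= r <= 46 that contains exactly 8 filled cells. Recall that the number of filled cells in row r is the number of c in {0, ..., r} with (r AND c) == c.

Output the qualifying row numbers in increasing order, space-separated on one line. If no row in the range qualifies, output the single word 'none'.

Answer: 35 37 38 41 42 44

Derivation:
Row r has 2^popcount(r) filled cells, so we need popcount(r) = log2(8) = 3.
Scan r = 33..46 and keep those with exactly 3 one-bits:
r=33=100001 popcount=2 -> skip
r=34=100010 popcount=2 -> skip
r=35=100011 popcount=3 -> KEEP
r=36=100100 popcount=2 -> skip
r=37=100101 popcount=3 -> KEEP
r=38=100110 popcount=3 -> KEEP
r=39=100111 popcount=4 -> skip
r=40=101000 popcount=2 -> skip
r=41=101001 popcount=3 -> KEEP
r=42=101010 popcount=3 -> KEEP
r=43=101011 popcount=4 -> skip
r=44=101100 popcount=3 -> KEEP
r=45=101101 popcount=4 -> skip
r=46=101110 popcount=4 -> skip
Kept rows: 35 37 38 41 42 44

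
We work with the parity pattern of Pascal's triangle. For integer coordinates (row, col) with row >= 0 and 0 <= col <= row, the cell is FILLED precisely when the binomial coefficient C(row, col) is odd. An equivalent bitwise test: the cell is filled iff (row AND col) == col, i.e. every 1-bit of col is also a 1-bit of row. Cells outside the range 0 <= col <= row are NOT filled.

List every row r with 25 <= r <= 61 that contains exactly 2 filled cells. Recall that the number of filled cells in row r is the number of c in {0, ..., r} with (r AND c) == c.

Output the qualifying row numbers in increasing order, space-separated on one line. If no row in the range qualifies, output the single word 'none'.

Row r has 2^popcount(r) filled cells, so we need popcount(r) = log2(2) = 1.
Scan r = 25..61 and keep those with exactly 1 one-bits:
r=25=11001 popcount=3 -> skip
r=26=11010 popcount=3 -> skip
r=27=11011 popcount=4 -> skip
r=28=11100 popcount=3 -> skip
r=29=11101 popcount=4 -> skip
r=30=11110 popcount=4 -> skip
r=31=11111 popcount=5 -> skip
r=32=100000 popcount=1 -> KEEP
r=33=100001 popcount=2 -> skip
r=34=100010 popcount=2 -> skip
r=35=100011 popcount=3 -> skip
r=36=100100 popcount=2 -> skip
r=37=100101 popcount=3 -> skip
r=38=100110 popcount=3 -> skip
r=39=100111 popcount=4 -> skip
r=40=101000 popcount=2 -> skip
r=41=101001 popcount=3 -> skip
r=42=101010 popcount=3 -> skip
r=43=101011 popcount=4 -> skip
r=44=101100 popcount=3 -> skip
r=45=101101 popcount=4 -> skip
r=46=101110 popcount=4 -> skip
r=47=101111 popcount=5 -> skip
r=48=110000 popcount=2 -> skip
r=49=110001 popcount=3 -> skip
r=50=110010 popcount=3 -> skip
r=51=110011 popcount=4 -> skip
r=52=110100 popcount=3 -> skip
r=53=110101 popcount=4 -> skip
r=54=110110 popcount=4 -> skip
r=55=110111 popcount=5 -> skip
r=56=111000 popcount=3 -> skip
r=57=111001 popcount=4 -> skip
r=58=111010 popcount=4 -> skip
r=59=111011 popcount=5 -> skip
r=60=111100 popcount=4 -> skip
r=61=111101 popcount=5 -> skip
Kept rows: 32

Answer: 32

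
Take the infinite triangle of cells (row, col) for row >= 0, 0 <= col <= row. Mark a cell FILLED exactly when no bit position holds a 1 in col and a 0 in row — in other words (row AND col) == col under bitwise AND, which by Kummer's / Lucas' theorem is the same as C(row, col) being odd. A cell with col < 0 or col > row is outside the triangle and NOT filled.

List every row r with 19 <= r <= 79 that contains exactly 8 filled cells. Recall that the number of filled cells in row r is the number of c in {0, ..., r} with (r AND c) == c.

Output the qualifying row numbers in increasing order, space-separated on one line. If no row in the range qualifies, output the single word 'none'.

Row r has 2^popcount(r) filled cells, so we need popcount(r) = log2(8) = 3.
Scan r = 19..79 and keep those with exactly 3 one-bits:
r=19=10011 popcount=3 -> KEEP
r=20=10100 popcount=2 -> skip
r=21=10101 popcount=3 -> KEEP
r=22=10110 popcount=3 -> KEEP
r=23=10111 popcount=4 -> skip
r=24=11000 popcount=2 -> skip
r=25=11001 popcount=3 -> KEEP
r=26=11010 popcount=3 -> KEEP
r=27=11011 popcount=4 -> skip
r=28=11100 popcount=3 -> KEEP
r=29=11101 popcount=4 -> skip
r=30=11110 popcount=4 -> skip
r=31=11111 popcount=5 -> skip
r=32=100000 popcount=1 -> skip
r=33=100001 popcount=2 -> skip
r=34=100010 popcount=2 -> skip
r=35=100011 popcount=3 -> KEEP
r=36=100100 popcount=2 -> skip
r=37=100101 popcount=3 -> KEEP
r=38=100110 popcount=3 -> KEEP
r=39=100111 popcount=4 -> skip
r=40=101000 popcount=2 -> skip
r=41=101001 popcount=3 -> KEEP
r=42=101010 popcount=3 -> KEEP
r=43=101011 popcount=4 -> skip
r=44=101100 popcount=3 -> KEEP
r=45=101101 popcount=4 -> skip
r=46=101110 popcount=4 -> skip
r=47=101111 popcount=5 -> skip
r=48=110000 popcount=2 -> skip
r=49=110001 popcount=3 -> KEEP
r=50=110010 popcount=3 -> KEEP
r=51=110011 popcount=4 -> skip
r=52=110100 popcount=3 -> KEEP
r=53=110101 popcount=4 -> skip
r=54=110110 popcount=4 -> skip
r=55=110111 popcount=5 -> skip
r=56=111000 popcount=3 -> KEEP
r=57=111001 popcount=4 -> skip
r=58=111010 popcount=4 -> skip
r=59=111011 popcount=5 -> skip
r=60=111100 popcount=4 -> skip
r=61=111101 popcount=5 -> skip
r=62=111110 popcount=5 -> skip
r=63=111111 popcount=6 -> skip
r=64=1000000 popcount=1 -> skip
r=65=1000001 popcount=2 -> skip
r=66=1000010 popcount=2 -> skip
r=67=1000011 popcount=3 -> KEEP
r=68=1000100 popcount=2 -> skip
r=69=1000101 popcount=3 -> KEEP
r=70=1000110 popcount=3 -> KEEP
r=71=1000111 popcount=4 -> skip
r=72=1001000 popcount=2 -> skip
r=73=1001001 popcount=3 -> KEEP
r=74=1001010 popcount=3 -> KEEP
r=75=1001011 popcount=4 -> skip
r=76=1001100 popcount=3 -> KEEP
r=77=1001101 popcount=4 -> skip
r=78=1001110 popcount=4 -> skip
r=79=1001111 popcount=5 -> skip
Kept rows: 19 21 22 25 26 28 35 37 38 41 42 44 49 50 52 56 67 69 70 73 74 76

Answer: 19 21 22 25 26 28 35 37 38 41 42 44 49 50 52 56 67 69 70 73 74 76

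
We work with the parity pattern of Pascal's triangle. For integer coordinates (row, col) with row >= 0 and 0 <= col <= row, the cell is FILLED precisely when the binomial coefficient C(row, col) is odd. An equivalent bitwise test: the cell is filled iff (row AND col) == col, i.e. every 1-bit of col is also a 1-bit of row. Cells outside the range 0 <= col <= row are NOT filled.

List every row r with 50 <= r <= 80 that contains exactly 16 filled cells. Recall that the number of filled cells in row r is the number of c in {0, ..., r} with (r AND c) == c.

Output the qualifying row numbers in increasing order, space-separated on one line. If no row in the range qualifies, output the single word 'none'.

Row r has 2^popcount(r) filled cells, so we need popcount(r) = log2(16) = 4.
Scan r = 50..80 and keep those with exactly 4 one-bits:
r=50=110010 popcount=3 -> skip
r=51=110011 popcount=4 -> KEEP
r=52=110100 popcount=3 -> skip
r=53=110101 popcount=4 -> KEEP
r=54=110110 popcount=4 -> KEEP
r=55=110111 popcount=5 -> skip
r=56=111000 popcount=3 -> skip
r=57=111001 popcount=4 -> KEEP
r=58=111010 popcount=4 -> KEEP
r=59=111011 popcount=5 -> skip
r=60=111100 popcount=4 -> KEEP
r=61=111101 popcount=5 -> skip
r=62=111110 popcount=5 -> skip
r=63=111111 popcount=6 -> skip
r=64=1000000 popcount=1 -> skip
r=65=1000001 popcount=2 -> skip
r=66=1000010 popcount=2 -> skip
r=67=1000011 popcount=3 -> skip
r=68=1000100 popcount=2 -> skip
r=69=1000101 popcount=3 -> skip
r=70=1000110 popcount=3 -> skip
r=71=1000111 popcount=4 -> KEEP
r=72=1001000 popcount=2 -> skip
r=73=1001001 popcount=3 -> skip
r=74=1001010 popcount=3 -> skip
r=75=1001011 popcount=4 -> KEEP
r=76=1001100 popcount=3 -> skip
r=77=1001101 popcount=4 -> KEEP
r=78=1001110 popcount=4 -> KEEP
r=79=1001111 popcount=5 -> skip
r=80=1010000 popcount=2 -> skip
Kept rows: 51 53 54 57 58 60 71 75 77 78

Answer: 51 53 54 57 58 60 71 75 77 78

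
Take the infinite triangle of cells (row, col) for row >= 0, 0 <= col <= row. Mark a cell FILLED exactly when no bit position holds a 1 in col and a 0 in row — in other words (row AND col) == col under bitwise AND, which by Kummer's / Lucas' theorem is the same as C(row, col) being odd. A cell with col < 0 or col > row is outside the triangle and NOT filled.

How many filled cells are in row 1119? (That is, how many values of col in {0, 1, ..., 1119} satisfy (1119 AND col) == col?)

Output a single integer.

Answer: 128

Derivation:
1119 in binary = 10001011111
popcount(1119) = number of 1-bits in 10001011111 = 7
A col c satisfies (1119 AND c) == c iff every set bit of c is also set in 1119; each of the 7 set bits of 1119 can independently be on or off in c.
count = 2^7 = 128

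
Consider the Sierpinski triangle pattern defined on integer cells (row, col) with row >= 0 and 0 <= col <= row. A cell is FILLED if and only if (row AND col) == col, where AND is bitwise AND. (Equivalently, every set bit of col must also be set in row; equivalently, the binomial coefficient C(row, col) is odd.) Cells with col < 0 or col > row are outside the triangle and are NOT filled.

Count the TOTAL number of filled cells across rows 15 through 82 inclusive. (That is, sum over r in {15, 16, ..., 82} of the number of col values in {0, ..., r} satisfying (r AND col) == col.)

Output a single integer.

r15=1111 pc4: +16 =16
r16=10000 pc1: +2 =18
r17=10001 pc2: +4 =22
r18=10010 pc2: +4 =26
r19=10011 pc3: +8 =34
r20=10100 pc2: +4 =38
r21=10101 pc3: +8 =46
r22=10110 pc3: +8 =54
r23=10111 pc4: +16 =70
r24=11000 pc2: +4 =74
r25=11001 pc3: +8 =82
r26=11010 pc3: +8 =90
r27=11011 pc4: +16 =106
r28=11100 pc3: +8 =114
r29=11101 pc4: +16 =130
r30=11110 pc4: +16 =146
r31=11111 pc5: +32 =178
r32=100000 pc1: +2 =180
r33=100001 pc2: +4 =184
r34=100010 pc2: +4 =188
r35=100011 pc3: +8 =196
r36=100100 pc2: +4 =200
r37=100101 pc3: +8 =208
r38=100110 pc3: +8 =216
r39=100111 pc4: +16 =232
r40=101000 pc2: +4 =236
r41=101001 pc3: +8 =244
r42=101010 pc3: +8 =252
r43=101011 pc4: +16 =268
r44=101100 pc3: +8 =276
r45=101101 pc4: +16 =292
r46=101110 pc4: +16 =308
r47=101111 pc5: +32 =340
r48=110000 pc2: +4 =344
r49=110001 pc3: +8 =352
r50=110010 pc3: +8 =360
r51=110011 pc4: +16 =376
r52=110100 pc3: +8 =384
r53=110101 pc4: +16 =400
r54=110110 pc4: +16 =416
r55=110111 pc5: +32 =448
r56=111000 pc3: +8 =456
r57=111001 pc4: +16 =472
r58=111010 pc4: +16 =488
r59=111011 pc5: +32 =520
r60=111100 pc4: +16 =536
r61=111101 pc5: +32 =568
r62=111110 pc5: +32 =600
r63=111111 pc6: +64 =664
r64=1000000 pc1: +2 =666
r65=1000001 pc2: +4 =670
r66=1000010 pc2: +4 =674
r67=1000011 pc3: +8 =682
r68=1000100 pc2: +4 =686
r69=1000101 pc3: +8 =694
r70=1000110 pc3: +8 =702
r71=1000111 pc4: +16 =718
r72=1001000 pc2: +4 =722
r73=1001001 pc3: +8 =730
r74=1001010 pc3: +8 =738
r75=1001011 pc4: +16 =754
r76=1001100 pc3: +8 =762
r77=1001101 pc4: +16 =778
r78=1001110 pc4: +16 =794
r79=1001111 pc5: +32 =826
r80=1010000 pc2: +4 =830
r81=1010001 pc3: +8 =838
r82=1010010 pc3: +8 =846

Answer: 846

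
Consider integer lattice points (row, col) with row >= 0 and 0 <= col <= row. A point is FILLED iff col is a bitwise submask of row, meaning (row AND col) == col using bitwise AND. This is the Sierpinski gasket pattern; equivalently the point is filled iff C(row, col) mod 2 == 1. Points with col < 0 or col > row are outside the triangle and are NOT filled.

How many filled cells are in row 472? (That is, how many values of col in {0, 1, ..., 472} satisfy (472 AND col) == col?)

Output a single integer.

472 in binary = 111011000
popcount(472) = number of 1-bits in 111011000 = 5
A col c satisfies (472 AND c) == c iff every set bit of c is also set in 472; each of the 5 set bits of 472 can independently be on or off in c.
count = 2^5 = 32

Answer: 32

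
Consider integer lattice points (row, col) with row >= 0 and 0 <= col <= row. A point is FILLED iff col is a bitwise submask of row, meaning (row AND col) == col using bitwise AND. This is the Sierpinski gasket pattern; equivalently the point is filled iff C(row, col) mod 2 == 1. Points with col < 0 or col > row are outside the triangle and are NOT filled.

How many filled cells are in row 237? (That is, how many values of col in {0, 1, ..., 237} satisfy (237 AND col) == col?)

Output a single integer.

237 in binary = 11101101
popcount(237) = number of 1-bits in 11101101 = 6
A col c satisfies (237 AND c) == c iff every set bit of c is also set in 237; each of the 6 set bits of 237 can independently be on or off in c.
count = 2^6 = 64

Answer: 64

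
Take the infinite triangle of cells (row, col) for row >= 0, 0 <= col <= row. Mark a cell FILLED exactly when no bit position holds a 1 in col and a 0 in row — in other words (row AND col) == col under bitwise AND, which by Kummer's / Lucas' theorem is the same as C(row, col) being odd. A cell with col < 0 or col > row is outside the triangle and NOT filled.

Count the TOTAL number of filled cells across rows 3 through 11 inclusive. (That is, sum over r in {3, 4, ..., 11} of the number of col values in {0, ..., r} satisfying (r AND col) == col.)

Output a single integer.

Answer: 40

Derivation:
r3=11 pc2: +4 =4
r4=100 pc1: +2 =6
r5=101 pc2: +4 =10
r6=110 pc2: +4 =14
r7=111 pc3: +8 =22
r8=1000 pc1: +2 =24
r9=1001 pc2: +4 =28
r10=1010 pc2: +4 =32
r11=1011 pc3: +8 =40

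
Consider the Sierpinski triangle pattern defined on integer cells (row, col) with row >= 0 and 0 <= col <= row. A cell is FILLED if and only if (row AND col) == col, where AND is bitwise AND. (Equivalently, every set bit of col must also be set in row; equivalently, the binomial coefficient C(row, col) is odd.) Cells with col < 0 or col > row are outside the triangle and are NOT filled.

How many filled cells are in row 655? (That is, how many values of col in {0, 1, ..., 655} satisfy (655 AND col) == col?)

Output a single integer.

655 in binary = 1010001111
popcount(655) = number of 1-bits in 1010001111 = 6
A col c satisfies (655 AND c) == c iff every set bit of c is also set in 655; each of the 6 set bits of 655 can independently be on or off in c.
count = 2^6 = 64

Answer: 64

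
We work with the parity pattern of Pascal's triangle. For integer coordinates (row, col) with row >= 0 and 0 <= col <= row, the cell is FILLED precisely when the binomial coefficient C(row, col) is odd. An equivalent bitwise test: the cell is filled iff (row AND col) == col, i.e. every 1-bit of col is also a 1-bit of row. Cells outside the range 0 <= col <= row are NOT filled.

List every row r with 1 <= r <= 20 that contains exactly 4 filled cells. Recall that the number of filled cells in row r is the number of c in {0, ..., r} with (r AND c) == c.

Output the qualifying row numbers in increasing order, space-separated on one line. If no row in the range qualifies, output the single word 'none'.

Row r has 2^popcount(r) filled cells, so we need popcount(r) = log2(4) = 2.
Scan r = 1..20 and keep those with exactly 2 one-bits:
r=1=1 popcount=1 -> skip
r=2=10 popcount=1 -> skip
r=3=11 popcount=2 -> KEEP
r=4=100 popcount=1 -> skip
r=5=101 popcount=2 -> KEEP
r=6=110 popcount=2 -> KEEP
r=7=111 popcount=3 -> skip
r=8=1000 popcount=1 -> skip
r=9=1001 popcount=2 -> KEEP
r=10=1010 popcount=2 -> KEEP
r=11=1011 popcount=3 -> skip
r=12=1100 popcount=2 -> KEEP
r=13=1101 popcount=3 -> skip
r=14=1110 popcount=3 -> skip
r=15=1111 popcount=4 -> skip
r=16=10000 popcount=1 -> skip
r=17=10001 popcount=2 -> KEEP
r=18=10010 popcount=2 -> KEEP
r=19=10011 popcount=3 -> skip
r=20=10100 popcount=2 -> KEEP
Kept rows: 3 5 6 9 10 12 17 18 20

Answer: 3 5 6 9 10 12 17 18 20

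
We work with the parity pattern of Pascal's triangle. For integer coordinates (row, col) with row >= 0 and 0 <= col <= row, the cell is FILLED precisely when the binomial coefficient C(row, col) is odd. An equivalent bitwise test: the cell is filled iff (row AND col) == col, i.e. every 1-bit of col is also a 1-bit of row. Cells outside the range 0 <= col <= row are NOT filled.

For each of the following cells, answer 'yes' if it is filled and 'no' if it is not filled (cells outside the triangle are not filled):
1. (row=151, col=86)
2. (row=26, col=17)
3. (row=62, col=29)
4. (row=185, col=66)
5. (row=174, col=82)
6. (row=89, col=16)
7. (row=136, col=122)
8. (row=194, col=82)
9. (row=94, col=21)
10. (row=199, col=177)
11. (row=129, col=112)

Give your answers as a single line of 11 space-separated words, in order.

Answer: no no no no no yes no no no no no

Derivation:
(151,86): row=0b10010111, col=0b1010110, row AND col = 0b10110 = 22; 22 != 86 -> empty
(26,17): row=0b11010, col=0b10001, row AND col = 0b10000 = 16; 16 != 17 -> empty
(62,29): row=0b111110, col=0b11101, row AND col = 0b11100 = 28; 28 != 29 -> empty
(185,66): row=0b10111001, col=0b1000010, row AND col = 0b0 = 0; 0 != 66 -> empty
(174,82): row=0b10101110, col=0b1010010, row AND col = 0b10 = 2; 2 != 82 -> empty
(89,16): row=0b1011001, col=0b10000, row AND col = 0b10000 = 16; 16 == 16 -> filled
(136,122): row=0b10001000, col=0b1111010, row AND col = 0b1000 = 8; 8 != 122 -> empty
(194,82): row=0b11000010, col=0b1010010, row AND col = 0b1000010 = 66; 66 != 82 -> empty
(94,21): row=0b1011110, col=0b10101, row AND col = 0b10100 = 20; 20 != 21 -> empty
(199,177): row=0b11000111, col=0b10110001, row AND col = 0b10000001 = 129; 129 != 177 -> empty
(129,112): row=0b10000001, col=0b1110000, row AND col = 0b0 = 0; 0 != 112 -> empty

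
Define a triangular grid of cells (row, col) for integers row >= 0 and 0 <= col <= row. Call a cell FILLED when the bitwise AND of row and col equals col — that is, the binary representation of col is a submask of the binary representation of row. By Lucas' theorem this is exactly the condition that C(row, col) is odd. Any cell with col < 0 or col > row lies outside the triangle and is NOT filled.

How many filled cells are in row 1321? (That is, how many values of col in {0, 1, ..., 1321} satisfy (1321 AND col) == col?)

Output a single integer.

Answer: 32

Derivation:
1321 in binary = 10100101001
popcount(1321) = number of 1-bits in 10100101001 = 5
A col c satisfies (1321 AND c) == c iff every set bit of c is also set in 1321; each of the 5 set bits of 1321 can independently be on or off in c.
count = 2^5 = 32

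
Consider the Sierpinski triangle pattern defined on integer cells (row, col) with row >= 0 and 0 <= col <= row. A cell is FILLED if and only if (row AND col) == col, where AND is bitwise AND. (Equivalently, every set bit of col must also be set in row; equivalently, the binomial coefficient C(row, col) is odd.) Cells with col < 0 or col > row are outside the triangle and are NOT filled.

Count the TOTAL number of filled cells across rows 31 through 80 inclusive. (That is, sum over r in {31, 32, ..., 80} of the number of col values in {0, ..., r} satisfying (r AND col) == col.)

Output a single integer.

Answer: 684

Derivation:
r31=11111 pc5: +32 =32
r32=100000 pc1: +2 =34
r33=100001 pc2: +4 =38
r34=100010 pc2: +4 =42
r35=100011 pc3: +8 =50
r36=100100 pc2: +4 =54
r37=100101 pc3: +8 =62
r38=100110 pc3: +8 =70
r39=100111 pc4: +16 =86
r40=101000 pc2: +4 =90
r41=101001 pc3: +8 =98
r42=101010 pc3: +8 =106
r43=101011 pc4: +16 =122
r44=101100 pc3: +8 =130
r45=101101 pc4: +16 =146
r46=101110 pc4: +16 =162
r47=101111 pc5: +32 =194
r48=110000 pc2: +4 =198
r49=110001 pc3: +8 =206
r50=110010 pc3: +8 =214
r51=110011 pc4: +16 =230
r52=110100 pc3: +8 =238
r53=110101 pc4: +16 =254
r54=110110 pc4: +16 =270
r55=110111 pc5: +32 =302
r56=111000 pc3: +8 =310
r57=111001 pc4: +16 =326
r58=111010 pc4: +16 =342
r59=111011 pc5: +32 =374
r60=111100 pc4: +16 =390
r61=111101 pc5: +32 =422
r62=111110 pc5: +32 =454
r63=111111 pc6: +64 =518
r64=1000000 pc1: +2 =520
r65=1000001 pc2: +4 =524
r66=1000010 pc2: +4 =528
r67=1000011 pc3: +8 =536
r68=1000100 pc2: +4 =540
r69=1000101 pc3: +8 =548
r70=1000110 pc3: +8 =556
r71=1000111 pc4: +16 =572
r72=1001000 pc2: +4 =576
r73=1001001 pc3: +8 =584
r74=1001010 pc3: +8 =592
r75=1001011 pc4: +16 =608
r76=1001100 pc3: +8 =616
r77=1001101 pc4: +16 =632
r78=1001110 pc4: +16 =648
r79=1001111 pc5: +32 =680
r80=1010000 pc2: +4 =684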